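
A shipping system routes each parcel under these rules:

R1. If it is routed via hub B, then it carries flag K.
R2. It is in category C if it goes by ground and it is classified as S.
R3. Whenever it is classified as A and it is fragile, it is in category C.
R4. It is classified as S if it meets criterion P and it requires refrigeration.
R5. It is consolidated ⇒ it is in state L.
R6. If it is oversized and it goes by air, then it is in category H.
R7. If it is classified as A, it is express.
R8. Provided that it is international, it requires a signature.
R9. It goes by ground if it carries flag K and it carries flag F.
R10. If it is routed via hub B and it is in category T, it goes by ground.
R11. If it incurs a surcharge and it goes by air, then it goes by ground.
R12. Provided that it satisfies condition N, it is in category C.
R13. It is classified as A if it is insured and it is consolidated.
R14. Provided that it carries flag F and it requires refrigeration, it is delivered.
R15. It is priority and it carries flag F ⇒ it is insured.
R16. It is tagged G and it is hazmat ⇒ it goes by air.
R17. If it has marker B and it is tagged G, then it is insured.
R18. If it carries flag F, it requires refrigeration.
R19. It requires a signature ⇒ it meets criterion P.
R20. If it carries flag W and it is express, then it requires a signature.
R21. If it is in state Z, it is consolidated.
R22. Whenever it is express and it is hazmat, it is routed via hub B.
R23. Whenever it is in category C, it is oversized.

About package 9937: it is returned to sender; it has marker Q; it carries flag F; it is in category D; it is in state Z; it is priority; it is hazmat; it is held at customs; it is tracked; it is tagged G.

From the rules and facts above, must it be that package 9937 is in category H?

Forward chaining from the given facts derives: is insured, goes by air, requires refrigeration, is consolidated, is in state L, is classified as A, is delivered, is express, is routed via hub B, carries flag K, goes by ground.
The only rule concluding "it is in category H" is R6, which needs "it is oversized"; that is never established.

No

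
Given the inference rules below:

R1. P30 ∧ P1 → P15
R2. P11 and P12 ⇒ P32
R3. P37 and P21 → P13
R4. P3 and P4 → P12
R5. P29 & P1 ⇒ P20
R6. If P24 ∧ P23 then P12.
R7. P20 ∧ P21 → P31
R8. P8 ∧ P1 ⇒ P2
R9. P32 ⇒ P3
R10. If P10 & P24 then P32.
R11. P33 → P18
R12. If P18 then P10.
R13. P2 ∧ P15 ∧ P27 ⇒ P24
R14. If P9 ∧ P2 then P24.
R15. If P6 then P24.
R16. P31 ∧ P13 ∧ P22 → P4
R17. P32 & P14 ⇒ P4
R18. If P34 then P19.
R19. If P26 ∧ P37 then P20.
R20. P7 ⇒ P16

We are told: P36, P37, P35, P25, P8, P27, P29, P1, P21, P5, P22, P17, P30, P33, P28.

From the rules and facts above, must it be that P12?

P15  (by R1: P30, P1)
P13  (by R3: P37, P21)
P20  (by R5: P29, P1)
P31  (by R7: P20, P21)
P2  (by R8: P8, P1)
P18  (by R11: P33)
P10  (by R12: P18)
P24  (by R13: P2, P15, P27)
P4  (by R16: P31, P13, P22)
P32  (by R10: P10, P24)
P3  (by R9: P32)
P12  (by R4: P3, P4)

Yes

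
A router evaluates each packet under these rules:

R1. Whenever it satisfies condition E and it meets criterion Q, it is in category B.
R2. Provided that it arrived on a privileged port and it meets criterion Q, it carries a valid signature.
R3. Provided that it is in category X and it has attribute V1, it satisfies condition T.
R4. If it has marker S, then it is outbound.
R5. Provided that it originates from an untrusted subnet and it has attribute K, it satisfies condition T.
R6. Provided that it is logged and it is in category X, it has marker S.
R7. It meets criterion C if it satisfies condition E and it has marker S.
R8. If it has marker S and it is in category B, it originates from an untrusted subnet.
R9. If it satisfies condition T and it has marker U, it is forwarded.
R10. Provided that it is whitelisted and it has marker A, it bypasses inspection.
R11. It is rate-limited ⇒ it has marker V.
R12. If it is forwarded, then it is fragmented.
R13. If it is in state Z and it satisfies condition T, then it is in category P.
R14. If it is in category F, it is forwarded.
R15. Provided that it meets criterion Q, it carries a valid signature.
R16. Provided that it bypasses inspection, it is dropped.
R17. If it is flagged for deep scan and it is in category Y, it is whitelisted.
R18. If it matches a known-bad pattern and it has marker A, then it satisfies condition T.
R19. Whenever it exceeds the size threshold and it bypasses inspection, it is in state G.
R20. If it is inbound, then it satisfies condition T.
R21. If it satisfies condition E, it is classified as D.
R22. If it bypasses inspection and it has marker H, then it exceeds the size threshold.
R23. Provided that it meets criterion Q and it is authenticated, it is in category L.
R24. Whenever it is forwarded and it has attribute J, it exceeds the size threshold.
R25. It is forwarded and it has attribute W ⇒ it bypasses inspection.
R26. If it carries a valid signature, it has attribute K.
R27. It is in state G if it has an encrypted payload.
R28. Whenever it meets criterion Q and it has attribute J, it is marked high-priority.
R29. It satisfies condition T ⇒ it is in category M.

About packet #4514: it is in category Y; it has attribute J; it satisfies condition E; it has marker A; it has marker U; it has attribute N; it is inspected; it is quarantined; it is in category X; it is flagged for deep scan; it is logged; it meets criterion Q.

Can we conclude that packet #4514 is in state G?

By R1 (it satisfies condition E, it meets criterion Q): it is in category B.
By R6 (it is logged, it is in category X): it has marker S.
By R8 (it has marker S, it is in category B): it originates from an untrusted subnet.
By R15 (it meets criterion Q): it carries a valid signature.
By R17 (it is flagged for deep scan, it is in category Y): it is whitelisted.
By R26 (it carries a valid signature): it has attribute K.
By R5 (it originates from an untrusted subnet, it has attribute K): it satisfies condition T.
By R9 (it satisfies condition T, it has marker U): it is forwarded.
By R10 (it is whitelisted, it has marker A): it bypasses inspection.
By R24 (it is forwarded, it has attribute J): it exceeds the size threshold.
By R19 (it exceeds the size threshold, it bypasses inspection): it is in state G.

Yes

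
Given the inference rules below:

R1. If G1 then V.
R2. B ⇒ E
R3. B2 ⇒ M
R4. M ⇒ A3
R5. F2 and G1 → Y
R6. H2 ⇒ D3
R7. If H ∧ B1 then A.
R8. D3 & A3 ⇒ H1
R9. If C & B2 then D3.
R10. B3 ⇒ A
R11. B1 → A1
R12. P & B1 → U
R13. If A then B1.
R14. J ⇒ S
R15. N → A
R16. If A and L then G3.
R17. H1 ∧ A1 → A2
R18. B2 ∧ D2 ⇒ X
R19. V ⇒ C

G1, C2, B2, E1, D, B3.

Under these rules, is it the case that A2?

Yes

V  (by R1: G1)
M  (by R3: B2)
A3  (by R4: M)
A  (by R10: B3)
B1  (by R13: A)
C  (by R19: V)
D3  (by R9: C, B2)
A1  (by R11: B1)
H1  (by R8: D3, A3)
A2  (by R17: H1, A1)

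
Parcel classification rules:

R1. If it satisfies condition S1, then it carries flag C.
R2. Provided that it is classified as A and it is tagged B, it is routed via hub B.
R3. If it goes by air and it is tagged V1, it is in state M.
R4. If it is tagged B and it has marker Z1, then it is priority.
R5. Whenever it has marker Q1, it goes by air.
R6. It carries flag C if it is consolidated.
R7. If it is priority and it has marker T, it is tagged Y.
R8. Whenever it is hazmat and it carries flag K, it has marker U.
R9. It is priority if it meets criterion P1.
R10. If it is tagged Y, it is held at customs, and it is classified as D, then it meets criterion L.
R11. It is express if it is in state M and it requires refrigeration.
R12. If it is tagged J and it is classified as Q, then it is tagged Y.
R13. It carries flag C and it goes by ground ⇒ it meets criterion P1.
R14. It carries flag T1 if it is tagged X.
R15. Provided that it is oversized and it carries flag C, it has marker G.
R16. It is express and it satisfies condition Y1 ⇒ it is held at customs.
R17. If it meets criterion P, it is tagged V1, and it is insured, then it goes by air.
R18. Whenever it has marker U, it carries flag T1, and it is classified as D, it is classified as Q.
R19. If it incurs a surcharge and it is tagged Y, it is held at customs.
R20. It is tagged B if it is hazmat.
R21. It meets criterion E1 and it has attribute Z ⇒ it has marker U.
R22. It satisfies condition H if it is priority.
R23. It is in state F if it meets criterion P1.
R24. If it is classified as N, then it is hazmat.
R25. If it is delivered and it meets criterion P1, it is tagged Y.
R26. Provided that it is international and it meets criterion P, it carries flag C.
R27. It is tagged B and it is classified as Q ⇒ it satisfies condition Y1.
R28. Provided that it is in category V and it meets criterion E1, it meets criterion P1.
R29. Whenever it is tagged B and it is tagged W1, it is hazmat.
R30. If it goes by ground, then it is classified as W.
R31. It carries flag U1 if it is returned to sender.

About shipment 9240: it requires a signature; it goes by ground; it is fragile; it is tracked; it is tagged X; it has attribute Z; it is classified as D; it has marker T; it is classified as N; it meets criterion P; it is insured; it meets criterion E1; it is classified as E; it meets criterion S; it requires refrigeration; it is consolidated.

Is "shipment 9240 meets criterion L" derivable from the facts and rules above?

Forward chaining from the given facts derives: carries flag C, meets criterion P1, carries flag T1, has marker U, is in state F, is hazmat, is classified as W, is priority, is classified as Q, is tagged B, satisfies condition H, satisfies condition Y1, is tagged Y.
The only rule concluding "it meets criterion L" is R10, which needs "it is held at customs"; that is never established.

No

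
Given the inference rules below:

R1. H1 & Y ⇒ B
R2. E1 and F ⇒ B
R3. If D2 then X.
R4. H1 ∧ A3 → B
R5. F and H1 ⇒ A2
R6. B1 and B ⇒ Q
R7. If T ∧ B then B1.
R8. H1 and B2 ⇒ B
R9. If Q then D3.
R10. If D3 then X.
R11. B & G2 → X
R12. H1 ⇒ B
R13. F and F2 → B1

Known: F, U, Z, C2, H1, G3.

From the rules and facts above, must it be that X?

No

Forward chaining from the given facts derives: A2, B.
Rules concluding X: R3 needs D2; R10 needs D3; R11 needs G2 — none of these are established.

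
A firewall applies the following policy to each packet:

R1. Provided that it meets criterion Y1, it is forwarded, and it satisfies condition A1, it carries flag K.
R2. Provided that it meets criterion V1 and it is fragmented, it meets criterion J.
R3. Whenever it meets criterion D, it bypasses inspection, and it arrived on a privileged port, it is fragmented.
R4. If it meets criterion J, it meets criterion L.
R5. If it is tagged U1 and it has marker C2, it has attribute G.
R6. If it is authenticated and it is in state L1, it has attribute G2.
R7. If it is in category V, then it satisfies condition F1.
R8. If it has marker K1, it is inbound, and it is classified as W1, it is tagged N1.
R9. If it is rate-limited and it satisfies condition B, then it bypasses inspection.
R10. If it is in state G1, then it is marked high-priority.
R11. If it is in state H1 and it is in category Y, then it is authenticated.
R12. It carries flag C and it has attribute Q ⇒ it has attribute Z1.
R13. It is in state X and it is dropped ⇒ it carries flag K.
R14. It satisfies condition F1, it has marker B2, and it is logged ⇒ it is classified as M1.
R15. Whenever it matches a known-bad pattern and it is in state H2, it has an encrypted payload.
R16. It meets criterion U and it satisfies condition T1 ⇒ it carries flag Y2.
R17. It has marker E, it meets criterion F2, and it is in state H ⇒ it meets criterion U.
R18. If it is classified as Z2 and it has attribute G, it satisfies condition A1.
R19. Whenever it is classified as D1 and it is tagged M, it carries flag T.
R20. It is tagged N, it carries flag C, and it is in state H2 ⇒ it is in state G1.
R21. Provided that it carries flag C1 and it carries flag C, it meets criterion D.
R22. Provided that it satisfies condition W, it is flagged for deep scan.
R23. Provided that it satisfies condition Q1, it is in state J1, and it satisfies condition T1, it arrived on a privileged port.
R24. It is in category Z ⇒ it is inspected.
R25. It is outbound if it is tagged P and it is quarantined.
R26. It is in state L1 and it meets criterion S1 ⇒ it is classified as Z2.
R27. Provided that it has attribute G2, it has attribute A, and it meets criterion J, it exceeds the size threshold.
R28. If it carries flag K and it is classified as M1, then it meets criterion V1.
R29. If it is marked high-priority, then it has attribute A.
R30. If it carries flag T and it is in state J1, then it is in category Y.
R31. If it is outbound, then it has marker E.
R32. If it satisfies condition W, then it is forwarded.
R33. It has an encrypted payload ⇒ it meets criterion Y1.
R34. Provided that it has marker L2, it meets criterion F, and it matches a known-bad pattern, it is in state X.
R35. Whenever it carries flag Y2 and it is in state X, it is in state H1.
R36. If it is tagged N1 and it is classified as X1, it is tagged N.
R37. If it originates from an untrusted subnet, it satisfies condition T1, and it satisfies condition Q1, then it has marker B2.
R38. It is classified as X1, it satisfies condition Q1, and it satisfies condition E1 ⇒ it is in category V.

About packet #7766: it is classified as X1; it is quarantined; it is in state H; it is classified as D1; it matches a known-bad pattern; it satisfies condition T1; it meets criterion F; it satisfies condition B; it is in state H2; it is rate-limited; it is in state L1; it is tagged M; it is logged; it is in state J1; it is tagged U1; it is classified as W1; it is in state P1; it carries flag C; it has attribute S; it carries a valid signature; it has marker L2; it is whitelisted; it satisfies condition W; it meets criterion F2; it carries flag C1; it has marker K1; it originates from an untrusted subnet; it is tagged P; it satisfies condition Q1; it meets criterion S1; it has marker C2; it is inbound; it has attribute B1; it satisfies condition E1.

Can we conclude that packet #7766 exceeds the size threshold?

By R5 (it is tagged U1, it has marker C2): it has attribute G.
By R8 (it has marker K1, it is inbound, it is classified as W1): it is tagged N1.
By R9 (it is rate-limited, it satisfies condition B): it bypasses inspection.
By R15 (it matches a known-bad pattern, it is in state H2): it has an encrypted payload.
By R19 (it is classified as D1, it is tagged M): it carries flag T.
By R21 (it carries flag C1, it carries flag C): it meets criterion D.
By R23 (it satisfies condition Q1, it is in state J1, it satisfies condition T1): it arrived on a privileged port.
By R25 (it is tagged P, it is quarantined): it is outbound.
By R26 (it is in state L1, it meets criterion S1): it is classified as Z2.
By R30 (it carries flag T, it is in state J1): it is in category Y.
By R31 (it is outbound): it has marker E.
By R32 (it satisfies condition W): it is forwarded.
By R33 (it has an encrypted payload): it meets criterion Y1.
By R34 (it has marker L2, it meets criterion F, it matches a known-bad pattern): it is in state X.
By R36 (it is tagged N1, it is classified as X1): it is tagged N.
By R37 (it originates from an untrusted subnet, it satisfies condition T1, it satisfies condition Q1): it has marker B2.
By R38 (it is classified as X1, it satisfies condition Q1, it satisfies condition E1): it is in category V.
By R3 (it meets criterion D, it bypasses inspection, it arrived on a privileged port): it is fragmented.
By R7 (it is in category V): it satisfies condition F1.
By R14 (it satisfies condition F1, it has marker B2, it is logged): it is classified as M1.
By R17 (it has marker E, it meets criterion F2, it is in state H): it meets criterion U.
By R18 (it is classified as Z2, it has attribute G): it satisfies condition A1.
By R20 (it is tagged N, it carries flag C, it is in state H2): it is in state G1.
By R1 (it meets criterion Y1, it is forwarded, it satisfies condition A1): it carries flag K.
By R10 (it is in state G1): it is marked high-priority.
By R16 (it meets criterion U, it satisfies condition T1): it carries flag Y2.
By R28 (it carries flag K, it is classified as M1): it meets criterion V1.
By R29 (it is marked high-priority): it has attribute A.
By R35 (it carries flag Y2, it is in state X): it is in state H1.
By R2 (it meets criterion V1, it is fragmented): it meets criterion J.
By R11 (it is in state H1, it is in category Y): it is authenticated.
By R6 (it is authenticated, it is in state L1): it has attribute G2.
By R27 (it has attribute G2, it has attribute A, it meets criterion J): it exceeds the size threshold.

Yes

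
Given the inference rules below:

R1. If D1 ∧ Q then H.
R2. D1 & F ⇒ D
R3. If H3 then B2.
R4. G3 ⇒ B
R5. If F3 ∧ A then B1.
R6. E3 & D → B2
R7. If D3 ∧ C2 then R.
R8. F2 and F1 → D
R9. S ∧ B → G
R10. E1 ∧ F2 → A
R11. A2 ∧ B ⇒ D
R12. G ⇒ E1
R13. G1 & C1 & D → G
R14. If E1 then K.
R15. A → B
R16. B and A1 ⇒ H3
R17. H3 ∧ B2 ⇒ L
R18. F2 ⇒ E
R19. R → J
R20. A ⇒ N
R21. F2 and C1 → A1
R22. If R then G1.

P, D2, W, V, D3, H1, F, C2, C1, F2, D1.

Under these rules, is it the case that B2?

Yes

D  (by R2: D1, F)
R  (by R7: D3, C2)
A1  (by R21: F2, C1)
G1  (by R22: R)
G  (by R13: G1, C1, D)
E1  (by R12: G)
A  (by R10: E1, F2)
B  (by R15: A)
H3  (by R16: B, A1)
B2  (by R3: H3)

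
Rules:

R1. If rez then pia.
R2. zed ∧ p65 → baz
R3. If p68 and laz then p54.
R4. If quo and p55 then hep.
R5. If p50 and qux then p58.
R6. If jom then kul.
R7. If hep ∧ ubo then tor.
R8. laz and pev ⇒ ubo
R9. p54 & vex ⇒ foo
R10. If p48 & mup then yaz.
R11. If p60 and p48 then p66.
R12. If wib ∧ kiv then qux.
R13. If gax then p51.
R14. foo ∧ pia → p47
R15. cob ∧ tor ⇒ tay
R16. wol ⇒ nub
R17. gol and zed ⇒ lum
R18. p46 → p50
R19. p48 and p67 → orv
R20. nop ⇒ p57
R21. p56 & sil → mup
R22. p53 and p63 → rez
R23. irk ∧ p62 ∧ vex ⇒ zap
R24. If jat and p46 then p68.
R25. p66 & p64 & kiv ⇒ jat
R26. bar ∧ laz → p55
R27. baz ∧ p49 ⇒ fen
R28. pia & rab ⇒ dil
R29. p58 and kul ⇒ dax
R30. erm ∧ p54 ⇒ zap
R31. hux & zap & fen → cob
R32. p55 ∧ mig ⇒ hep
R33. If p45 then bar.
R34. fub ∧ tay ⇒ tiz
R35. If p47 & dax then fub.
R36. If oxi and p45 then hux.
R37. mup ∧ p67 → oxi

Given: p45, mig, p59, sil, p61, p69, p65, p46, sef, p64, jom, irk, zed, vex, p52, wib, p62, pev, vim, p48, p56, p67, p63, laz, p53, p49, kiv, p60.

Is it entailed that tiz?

Yes

baz  (by R2: zed, p65)
kul  (by R6: jom)
ubo  (by R8: laz, pev)
p66  (by R11: p60, p48)
qux  (by R12: wib, kiv)
p50  (by R18: p46)
mup  (by R21: p56, sil)
rez  (by R22: p53, p63)
zap  (by R23: irk, p62, vex)
jat  (by R25: p66, p64, kiv)
fen  (by R27: baz, p49)
bar  (by R33: p45)
oxi  (by R37: mup, p67)
pia  (by R1: rez)
p58  (by R5: p50, qux)
p68  (by R24: jat, p46)
p55  (by R26: bar, laz)
dax  (by R29: p58, kul)
hep  (by R32: p55, mig)
hux  (by R36: oxi, p45)
p54  (by R3: p68, laz)
tor  (by R7: hep, ubo)
foo  (by R9: p54, vex)
p47  (by R14: foo, pia)
cob  (by R31: hux, zap, fen)
fub  (by R35: p47, dax)
tay  (by R15: cob, tor)
tiz  (by R34: fub, tay)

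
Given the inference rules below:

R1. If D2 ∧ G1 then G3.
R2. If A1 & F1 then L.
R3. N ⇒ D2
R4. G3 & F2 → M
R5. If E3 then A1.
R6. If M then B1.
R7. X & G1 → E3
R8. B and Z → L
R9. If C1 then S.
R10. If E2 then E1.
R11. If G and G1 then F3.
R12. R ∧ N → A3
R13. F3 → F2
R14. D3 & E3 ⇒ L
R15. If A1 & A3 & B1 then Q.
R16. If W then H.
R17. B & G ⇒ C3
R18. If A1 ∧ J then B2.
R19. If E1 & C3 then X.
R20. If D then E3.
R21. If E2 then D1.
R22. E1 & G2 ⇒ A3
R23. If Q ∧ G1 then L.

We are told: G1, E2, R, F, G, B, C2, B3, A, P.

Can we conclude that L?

No

Forward chaining from the given facts derives: E1, F3, F2, C3, X, D1, E3, A1.
Rules concluding L: R2 needs F1; R8 needs Z; R14 needs D3; R23 needs Q — none of these are established.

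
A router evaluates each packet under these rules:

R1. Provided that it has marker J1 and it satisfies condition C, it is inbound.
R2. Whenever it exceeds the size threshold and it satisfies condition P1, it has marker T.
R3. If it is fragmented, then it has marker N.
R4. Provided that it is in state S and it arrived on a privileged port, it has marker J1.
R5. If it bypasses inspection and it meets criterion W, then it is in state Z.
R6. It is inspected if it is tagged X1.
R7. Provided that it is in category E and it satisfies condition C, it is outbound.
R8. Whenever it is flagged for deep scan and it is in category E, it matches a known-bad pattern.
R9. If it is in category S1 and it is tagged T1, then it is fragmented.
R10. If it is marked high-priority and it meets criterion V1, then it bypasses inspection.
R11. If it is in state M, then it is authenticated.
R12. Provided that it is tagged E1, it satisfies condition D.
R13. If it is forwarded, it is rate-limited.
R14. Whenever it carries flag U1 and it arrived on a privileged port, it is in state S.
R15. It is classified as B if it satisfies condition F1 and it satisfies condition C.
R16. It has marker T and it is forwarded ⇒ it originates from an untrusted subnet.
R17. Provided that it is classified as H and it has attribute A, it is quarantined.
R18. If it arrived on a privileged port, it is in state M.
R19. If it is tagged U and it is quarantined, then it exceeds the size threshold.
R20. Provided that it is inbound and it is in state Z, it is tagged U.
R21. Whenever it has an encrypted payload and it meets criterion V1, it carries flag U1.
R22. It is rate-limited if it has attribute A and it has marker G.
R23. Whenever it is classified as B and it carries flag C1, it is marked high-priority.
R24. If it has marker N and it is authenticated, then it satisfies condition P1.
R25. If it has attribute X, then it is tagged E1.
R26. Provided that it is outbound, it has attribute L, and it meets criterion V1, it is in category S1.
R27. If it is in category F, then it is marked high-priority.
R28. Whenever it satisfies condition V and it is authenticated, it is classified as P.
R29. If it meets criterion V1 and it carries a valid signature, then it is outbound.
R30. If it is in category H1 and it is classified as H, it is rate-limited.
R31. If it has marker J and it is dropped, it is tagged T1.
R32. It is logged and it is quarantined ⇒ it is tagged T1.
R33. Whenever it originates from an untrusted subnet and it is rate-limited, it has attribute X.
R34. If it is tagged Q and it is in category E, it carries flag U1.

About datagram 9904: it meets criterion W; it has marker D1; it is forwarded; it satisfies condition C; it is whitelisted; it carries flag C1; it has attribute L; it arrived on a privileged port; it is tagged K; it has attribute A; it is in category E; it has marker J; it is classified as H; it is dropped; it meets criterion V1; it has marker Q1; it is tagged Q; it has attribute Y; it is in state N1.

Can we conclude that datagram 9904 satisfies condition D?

No

Forward chaining from the given facts derives: is outbound, is rate-limited, is quarantined, is in state M, is in category S1, is tagged T1, carries flag U1, is fragmented, is authenticated, is in state S, has marker N, has marker J1, satisfies condition P1, is inbound.
The only rule concluding "it satisfies condition D" is R12, which needs "it is tagged E1"; that is never established.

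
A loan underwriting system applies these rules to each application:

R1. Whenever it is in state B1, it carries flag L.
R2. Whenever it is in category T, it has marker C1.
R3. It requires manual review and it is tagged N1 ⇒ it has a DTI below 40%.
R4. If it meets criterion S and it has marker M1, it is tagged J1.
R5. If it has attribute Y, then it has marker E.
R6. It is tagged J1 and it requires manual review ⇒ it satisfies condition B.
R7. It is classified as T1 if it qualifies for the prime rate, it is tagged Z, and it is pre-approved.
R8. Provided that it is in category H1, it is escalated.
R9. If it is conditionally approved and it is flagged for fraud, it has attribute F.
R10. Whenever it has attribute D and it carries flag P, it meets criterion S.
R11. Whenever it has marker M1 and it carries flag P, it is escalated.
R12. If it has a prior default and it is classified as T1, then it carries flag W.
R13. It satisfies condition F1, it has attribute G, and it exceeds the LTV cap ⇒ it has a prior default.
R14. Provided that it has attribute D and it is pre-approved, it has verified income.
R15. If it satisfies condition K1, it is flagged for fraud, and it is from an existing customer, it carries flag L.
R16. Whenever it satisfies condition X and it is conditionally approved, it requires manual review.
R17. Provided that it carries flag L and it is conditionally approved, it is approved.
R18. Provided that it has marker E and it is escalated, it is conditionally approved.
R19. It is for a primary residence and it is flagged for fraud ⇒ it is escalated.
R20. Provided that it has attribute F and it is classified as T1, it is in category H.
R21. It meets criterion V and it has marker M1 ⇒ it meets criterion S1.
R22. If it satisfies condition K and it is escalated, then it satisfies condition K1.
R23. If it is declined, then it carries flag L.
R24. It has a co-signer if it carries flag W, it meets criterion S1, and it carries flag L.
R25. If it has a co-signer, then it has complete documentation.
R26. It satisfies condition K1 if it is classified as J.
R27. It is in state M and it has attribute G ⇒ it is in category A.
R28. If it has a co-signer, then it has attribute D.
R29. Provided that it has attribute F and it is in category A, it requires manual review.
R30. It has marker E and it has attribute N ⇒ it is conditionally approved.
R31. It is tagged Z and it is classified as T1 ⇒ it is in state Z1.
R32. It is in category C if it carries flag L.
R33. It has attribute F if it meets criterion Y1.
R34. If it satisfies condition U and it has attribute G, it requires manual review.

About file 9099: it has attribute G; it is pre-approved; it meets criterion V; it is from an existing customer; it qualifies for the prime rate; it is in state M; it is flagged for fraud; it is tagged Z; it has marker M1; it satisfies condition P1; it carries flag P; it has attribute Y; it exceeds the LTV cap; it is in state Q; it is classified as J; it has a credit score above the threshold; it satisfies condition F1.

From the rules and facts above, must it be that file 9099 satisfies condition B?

By R5 (it has attribute Y): it has marker E.
By R7 (it qualifies for the prime rate, it is tagged Z, it is pre-approved): it is classified as T1.
By R11 (it has marker M1, it carries flag P): it is escalated.
By R13 (it satisfies condition F1, it has attribute G, it exceeds the LTV cap): it has a prior default.
By R18 (it has marker E, it is escalated): it is conditionally approved.
By R21 (it meets criterion V, it has marker M1): it meets criterion S1.
By R26 (it is classified as J): it satisfies condition K1.
By R27 (it is in state M, it has attribute G): it is in category A.
By R9 (it is conditionally approved, it is flagged for fraud): it has attribute F.
By R12 (it has a prior default, it is classified as T1): it carries flag W.
By R15 (it satisfies condition K1, it is flagged for fraud, it is from an existing customer): it carries flag L.
By R24 (it carries flag W, it meets criterion S1, it carries flag L): it has a co-signer.
By R28 (it has a co-signer): it has attribute D.
By R29 (it has attribute F, it is in category A): it requires manual review.
By R10 (it has attribute D, it carries flag P): it meets criterion S.
By R4 (it meets criterion S, it has marker M1): it is tagged J1.
By R6 (it is tagged J1, it requires manual review): it satisfies condition B.

Yes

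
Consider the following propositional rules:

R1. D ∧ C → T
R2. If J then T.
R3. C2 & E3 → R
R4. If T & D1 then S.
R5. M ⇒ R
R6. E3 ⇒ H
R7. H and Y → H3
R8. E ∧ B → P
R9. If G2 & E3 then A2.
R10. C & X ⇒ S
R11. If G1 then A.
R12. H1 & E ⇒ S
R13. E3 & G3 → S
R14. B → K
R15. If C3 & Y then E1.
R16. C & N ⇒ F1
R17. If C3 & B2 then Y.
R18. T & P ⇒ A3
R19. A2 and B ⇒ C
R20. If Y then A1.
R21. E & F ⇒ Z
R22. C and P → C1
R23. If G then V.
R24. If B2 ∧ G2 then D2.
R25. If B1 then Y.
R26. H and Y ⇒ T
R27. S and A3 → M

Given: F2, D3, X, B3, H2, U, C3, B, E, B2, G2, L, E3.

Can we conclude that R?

H  (by R6: E3)
P  (by R8: E, B)
A2  (by R9: G2, E3)
Y  (by R17: C3, B2)
C  (by R19: A2, B)
T  (by R26: H, Y)
S  (by R10: C, X)
A3  (by R18: T, P)
M  (by R27: S, A3)
R  (by R5: M)

Yes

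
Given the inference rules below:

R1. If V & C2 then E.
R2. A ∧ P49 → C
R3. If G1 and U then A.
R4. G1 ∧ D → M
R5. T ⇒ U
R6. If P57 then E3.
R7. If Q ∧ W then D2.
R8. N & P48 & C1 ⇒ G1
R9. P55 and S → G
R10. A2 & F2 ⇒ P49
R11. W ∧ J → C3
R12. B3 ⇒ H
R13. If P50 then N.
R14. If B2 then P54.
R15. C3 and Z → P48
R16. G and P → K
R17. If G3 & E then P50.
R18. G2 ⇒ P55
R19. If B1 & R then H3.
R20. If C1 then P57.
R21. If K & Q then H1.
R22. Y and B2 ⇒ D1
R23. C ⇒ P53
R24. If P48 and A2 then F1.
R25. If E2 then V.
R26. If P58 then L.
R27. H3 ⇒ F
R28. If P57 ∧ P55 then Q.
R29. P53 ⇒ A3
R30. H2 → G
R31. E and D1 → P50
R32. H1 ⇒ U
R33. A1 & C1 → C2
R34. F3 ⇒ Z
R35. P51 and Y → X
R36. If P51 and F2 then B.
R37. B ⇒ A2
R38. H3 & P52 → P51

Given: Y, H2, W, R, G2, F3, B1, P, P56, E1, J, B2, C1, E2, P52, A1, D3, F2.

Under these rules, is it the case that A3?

C3  (by R11: W, J)
P55  (by R18: G2)
H3  (by R19: B1, R)
P57  (by R20: C1)
D1  (by R22: Y, B2)
V  (by R25: E2)
Q  (by R28: P57, P55)
G  (by R30: H2)
C2  (by R33: A1, C1)
Z  (by R34: F3)
P51  (by R38: H3, P52)
E  (by R1: V, C2)
P48  (by R15: C3, Z)
K  (by R16: G, P)
H1  (by R21: K, Q)
P50  (by R31: E, D1)
U  (by R32: H1)
B  (by R36: P51, F2)
A2  (by R37: B)
P49  (by R10: A2, F2)
N  (by R13: P50)
G1  (by R8: N, P48, C1)
A  (by R3: G1, U)
C  (by R2: A, P49)
P53  (by R23: C)
A3  (by R29: P53)

Yes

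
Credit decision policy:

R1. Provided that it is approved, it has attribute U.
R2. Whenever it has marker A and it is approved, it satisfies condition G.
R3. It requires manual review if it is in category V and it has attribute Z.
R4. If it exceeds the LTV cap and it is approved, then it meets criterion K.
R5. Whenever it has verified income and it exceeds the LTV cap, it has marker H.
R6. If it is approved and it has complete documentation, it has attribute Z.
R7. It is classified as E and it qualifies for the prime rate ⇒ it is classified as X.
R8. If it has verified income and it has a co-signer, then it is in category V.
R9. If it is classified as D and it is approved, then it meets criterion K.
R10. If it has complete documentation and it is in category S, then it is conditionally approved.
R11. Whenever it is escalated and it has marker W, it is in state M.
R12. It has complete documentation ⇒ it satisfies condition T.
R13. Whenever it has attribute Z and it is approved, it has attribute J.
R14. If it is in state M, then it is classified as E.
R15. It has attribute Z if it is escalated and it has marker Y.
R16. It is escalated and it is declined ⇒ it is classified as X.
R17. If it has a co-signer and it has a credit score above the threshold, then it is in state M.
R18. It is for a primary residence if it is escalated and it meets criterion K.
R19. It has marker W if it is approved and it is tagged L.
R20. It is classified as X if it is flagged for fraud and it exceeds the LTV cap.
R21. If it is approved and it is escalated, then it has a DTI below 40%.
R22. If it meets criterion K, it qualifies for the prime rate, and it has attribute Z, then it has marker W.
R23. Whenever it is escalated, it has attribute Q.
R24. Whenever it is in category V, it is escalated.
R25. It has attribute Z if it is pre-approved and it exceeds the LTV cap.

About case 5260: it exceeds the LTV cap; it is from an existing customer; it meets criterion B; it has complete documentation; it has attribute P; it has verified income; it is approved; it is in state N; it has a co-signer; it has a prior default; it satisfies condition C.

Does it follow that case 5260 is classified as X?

No

Forward chaining from the given facts derives: has attribute U, meets criterion K, has marker H, has attribute Z, is in category V, satisfies condition T, has attribute J, is escalated, requires manual review, is for a primary residence, has a DTI below 40%, has attribute Q.
Rules concluding "it is classified as X": R7 needs "it is classified as E"; R16 needs "it is declined"; R20 needs "it is flagged for fraud" — none of these are established.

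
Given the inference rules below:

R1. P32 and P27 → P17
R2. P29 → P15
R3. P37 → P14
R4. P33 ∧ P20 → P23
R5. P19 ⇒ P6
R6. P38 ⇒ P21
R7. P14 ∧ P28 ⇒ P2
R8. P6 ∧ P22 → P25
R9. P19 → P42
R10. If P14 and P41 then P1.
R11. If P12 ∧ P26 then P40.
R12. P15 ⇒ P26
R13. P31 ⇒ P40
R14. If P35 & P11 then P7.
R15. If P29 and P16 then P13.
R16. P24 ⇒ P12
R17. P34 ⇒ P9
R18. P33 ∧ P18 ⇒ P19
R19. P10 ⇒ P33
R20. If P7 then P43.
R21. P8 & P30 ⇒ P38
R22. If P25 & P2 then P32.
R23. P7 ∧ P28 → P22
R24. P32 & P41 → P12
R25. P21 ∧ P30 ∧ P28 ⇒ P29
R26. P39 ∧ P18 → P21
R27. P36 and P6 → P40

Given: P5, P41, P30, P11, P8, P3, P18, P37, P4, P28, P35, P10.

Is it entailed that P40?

Yes

P14  (by R3: P37)
P2  (by R7: P14, P28)
P7  (by R14: P35, P11)
P33  (by R19: P10)
P38  (by R21: P8, P30)
P22  (by R23: P7, P28)
P21  (by R6: P38)
P19  (by R18: P33, P18)
P29  (by R25: P21, P30, P28)
P15  (by R2: P29)
P6  (by R5: P19)
P25  (by R8: P6, P22)
P26  (by R12: P15)
P32  (by R22: P25, P2)
P12  (by R24: P32, P41)
P40  (by R11: P12, P26)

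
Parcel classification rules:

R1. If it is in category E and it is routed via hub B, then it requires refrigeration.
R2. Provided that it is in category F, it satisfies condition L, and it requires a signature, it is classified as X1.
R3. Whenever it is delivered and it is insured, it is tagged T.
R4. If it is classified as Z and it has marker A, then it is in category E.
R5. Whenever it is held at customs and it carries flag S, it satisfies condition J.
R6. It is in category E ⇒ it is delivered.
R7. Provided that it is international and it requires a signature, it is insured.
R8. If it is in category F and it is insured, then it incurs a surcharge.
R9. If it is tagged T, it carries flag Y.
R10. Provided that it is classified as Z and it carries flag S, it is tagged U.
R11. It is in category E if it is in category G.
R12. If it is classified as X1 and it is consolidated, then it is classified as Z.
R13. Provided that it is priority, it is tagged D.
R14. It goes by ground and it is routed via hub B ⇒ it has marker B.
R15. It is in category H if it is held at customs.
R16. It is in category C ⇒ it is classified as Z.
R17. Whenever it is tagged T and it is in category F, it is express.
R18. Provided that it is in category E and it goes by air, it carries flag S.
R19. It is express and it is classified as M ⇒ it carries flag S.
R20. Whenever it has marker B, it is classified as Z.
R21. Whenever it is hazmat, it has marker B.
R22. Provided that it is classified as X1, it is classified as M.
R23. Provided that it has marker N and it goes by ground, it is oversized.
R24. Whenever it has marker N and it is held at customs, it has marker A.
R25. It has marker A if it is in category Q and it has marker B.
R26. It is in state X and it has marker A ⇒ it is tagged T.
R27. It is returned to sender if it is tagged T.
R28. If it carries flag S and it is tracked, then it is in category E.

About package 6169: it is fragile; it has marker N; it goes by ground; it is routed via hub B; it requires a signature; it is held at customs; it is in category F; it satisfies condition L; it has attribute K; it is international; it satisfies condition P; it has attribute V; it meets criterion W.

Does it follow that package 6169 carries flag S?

By R2 (it is in category F, it satisfies condition L, it requires a signature): it is classified as X1.
By R7 (it is international, it requires a signature): it is insured.
By R14 (it goes by ground, it is routed via hub B): it has marker B.
By R20 (it has marker B): it is classified as Z.
By R22 (it is classified as X1): it is classified as M.
By R24 (it has marker N, it is held at customs): it has marker A.
By R4 (it is classified as Z, it has marker A): it is in category E.
By R6 (it is in category E): it is delivered.
By R3 (it is delivered, it is insured): it is tagged T.
By R17 (it is tagged T, it is in category F): it is express.
By R19 (it is express, it is classified as M): it carries flag S.

Yes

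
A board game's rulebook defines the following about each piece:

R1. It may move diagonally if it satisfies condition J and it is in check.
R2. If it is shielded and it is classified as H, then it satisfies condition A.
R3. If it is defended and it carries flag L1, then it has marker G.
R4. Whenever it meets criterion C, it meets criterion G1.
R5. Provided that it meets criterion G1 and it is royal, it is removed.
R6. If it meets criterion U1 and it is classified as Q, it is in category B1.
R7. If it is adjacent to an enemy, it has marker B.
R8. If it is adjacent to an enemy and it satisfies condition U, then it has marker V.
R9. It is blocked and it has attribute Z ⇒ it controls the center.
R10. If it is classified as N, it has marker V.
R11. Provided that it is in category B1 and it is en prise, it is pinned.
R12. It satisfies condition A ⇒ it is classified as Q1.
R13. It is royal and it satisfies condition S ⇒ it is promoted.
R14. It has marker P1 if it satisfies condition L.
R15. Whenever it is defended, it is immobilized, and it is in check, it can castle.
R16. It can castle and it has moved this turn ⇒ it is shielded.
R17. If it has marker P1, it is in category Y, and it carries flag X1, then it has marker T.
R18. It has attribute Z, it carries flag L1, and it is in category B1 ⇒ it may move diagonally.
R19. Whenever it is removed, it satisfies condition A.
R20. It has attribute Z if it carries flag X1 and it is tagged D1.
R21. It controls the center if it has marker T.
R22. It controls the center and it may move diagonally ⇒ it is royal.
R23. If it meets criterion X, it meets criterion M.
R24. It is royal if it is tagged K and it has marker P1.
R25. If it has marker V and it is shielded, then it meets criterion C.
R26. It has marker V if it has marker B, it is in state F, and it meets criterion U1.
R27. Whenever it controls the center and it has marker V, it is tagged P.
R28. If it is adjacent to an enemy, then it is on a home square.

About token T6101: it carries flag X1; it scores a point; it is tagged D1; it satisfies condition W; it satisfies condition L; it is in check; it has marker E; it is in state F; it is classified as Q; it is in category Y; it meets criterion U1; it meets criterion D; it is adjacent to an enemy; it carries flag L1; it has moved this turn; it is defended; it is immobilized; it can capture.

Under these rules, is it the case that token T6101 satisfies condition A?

By R6 (it meets criterion U1, it is classified as Q): it is in category B1.
By R7 (it is adjacent to an enemy): it has marker B.
By R14 (it satisfies condition L): it has marker P1.
By R15 (it is defended, it is immobilized, it is in check): it can castle.
By R16 (it can castle, it has moved this turn): it is shielded.
By R17 (it has marker P1, it is in category Y, it carries flag X1): it has marker T.
By R20 (it carries flag X1, it is tagged D1): it has attribute Z.
By R21 (it has marker T): it controls the center.
By R26 (it has marker B, it is in state F, it meets criterion U1): it has marker V.
By R18 (it has attribute Z, it carries flag L1, it is in category B1): it may move diagonally.
By R22 (it controls the center, it may move diagonally): it is royal.
By R25 (it has marker V, it is shielded): it meets criterion C.
By R4 (it meets criterion C): it meets criterion G1.
By R5 (it meets criterion G1, it is royal): it is removed.
By R19 (it is removed): it satisfies condition A.

Yes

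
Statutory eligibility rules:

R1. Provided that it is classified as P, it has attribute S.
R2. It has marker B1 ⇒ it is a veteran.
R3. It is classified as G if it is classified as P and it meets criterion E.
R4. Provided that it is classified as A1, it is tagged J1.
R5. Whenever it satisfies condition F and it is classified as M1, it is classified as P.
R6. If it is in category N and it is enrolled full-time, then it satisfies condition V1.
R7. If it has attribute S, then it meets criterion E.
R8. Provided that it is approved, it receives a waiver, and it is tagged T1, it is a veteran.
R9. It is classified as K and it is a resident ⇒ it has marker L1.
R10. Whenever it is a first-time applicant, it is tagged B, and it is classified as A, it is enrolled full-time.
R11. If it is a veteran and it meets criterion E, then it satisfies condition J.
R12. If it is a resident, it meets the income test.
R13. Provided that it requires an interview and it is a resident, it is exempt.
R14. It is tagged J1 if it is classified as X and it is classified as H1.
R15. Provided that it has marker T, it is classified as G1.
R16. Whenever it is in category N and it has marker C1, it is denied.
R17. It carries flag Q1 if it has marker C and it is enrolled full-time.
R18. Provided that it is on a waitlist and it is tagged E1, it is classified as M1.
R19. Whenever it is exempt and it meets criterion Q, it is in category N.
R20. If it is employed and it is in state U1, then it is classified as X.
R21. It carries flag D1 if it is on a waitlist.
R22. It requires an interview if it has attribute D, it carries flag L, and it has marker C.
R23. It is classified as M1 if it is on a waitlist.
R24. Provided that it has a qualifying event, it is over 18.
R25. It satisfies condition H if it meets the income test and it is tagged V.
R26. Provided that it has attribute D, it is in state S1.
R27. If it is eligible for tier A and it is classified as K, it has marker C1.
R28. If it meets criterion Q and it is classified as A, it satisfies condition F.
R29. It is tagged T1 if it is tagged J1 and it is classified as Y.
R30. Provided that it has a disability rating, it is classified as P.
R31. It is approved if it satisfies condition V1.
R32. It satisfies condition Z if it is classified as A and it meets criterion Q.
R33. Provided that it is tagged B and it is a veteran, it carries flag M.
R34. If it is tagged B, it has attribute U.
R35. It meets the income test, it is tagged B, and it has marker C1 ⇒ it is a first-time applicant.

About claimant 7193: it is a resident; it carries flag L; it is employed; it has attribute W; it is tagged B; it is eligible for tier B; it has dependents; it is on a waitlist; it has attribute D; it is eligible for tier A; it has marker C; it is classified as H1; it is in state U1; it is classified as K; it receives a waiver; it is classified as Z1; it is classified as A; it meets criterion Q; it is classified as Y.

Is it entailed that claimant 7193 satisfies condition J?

By R12 (it is a resident): it meets the income test.
By R20 (it is employed, it is in state U1): it is classified as X.
By R22 (it has attribute D, it carries flag L, it has marker C): it requires an interview.
By R23 (it is on a waitlist): it is classified as M1.
By R27 (it is eligible for tier A, it is classified as K): it has marker C1.
By R28 (it meets criterion Q, it is classified as A): it satisfies condition F.
By R35 (it meets the income test, it is tagged B, it has marker C1): it is a first-time applicant.
By R5 (it satisfies condition F, it is classified as M1): it is classified as P.
By R10 (it is a first-time applicant, it is tagged B, it is classified as A): it is enrolled full-time.
By R13 (it requires an interview, it is a resident): it is exempt.
By R14 (it is classified as X, it is classified as H1): it is tagged J1.
By R19 (it is exempt, it meets criterion Q): it is in category N.
By R29 (it is tagged J1, it is classified as Y): it is tagged T1.
By R1 (it is classified as P): it has attribute S.
By R6 (it is in category N, it is enrolled full-time): it satisfies condition V1.
By R7 (it has attribute S): it meets criterion E.
By R31 (it satisfies condition V1): it is approved.
By R8 (it is approved, it receives a waiver, it is tagged T1): it is a veteran.
By R11 (it is a veteran, it meets criterion E): it satisfies condition J.

Yes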